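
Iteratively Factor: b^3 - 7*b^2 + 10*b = (b - 5)*(b^2 - 2*b) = (b - 5)*(b - 2)*(b)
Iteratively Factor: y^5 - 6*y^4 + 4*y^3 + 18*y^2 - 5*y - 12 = (y - 3)*(y^4 - 3*y^3 - 5*y^2 + 3*y + 4) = (y - 3)*(y + 1)*(y^3 - 4*y^2 - y + 4) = (y - 4)*(y - 3)*(y + 1)*(y^2 - 1) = (y - 4)*(y - 3)*(y + 1)^2*(y - 1)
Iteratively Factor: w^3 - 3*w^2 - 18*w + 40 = (w - 5)*(w^2 + 2*w - 8) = (w - 5)*(w + 4)*(w - 2)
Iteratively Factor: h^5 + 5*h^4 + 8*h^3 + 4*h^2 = (h)*(h^4 + 5*h^3 + 8*h^2 + 4*h) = h^2*(h^3 + 5*h^2 + 8*h + 4) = h^2*(h + 2)*(h^2 + 3*h + 2) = h^2*(h + 1)*(h + 2)*(h + 2)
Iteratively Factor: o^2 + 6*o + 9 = (o + 3)*(o + 3)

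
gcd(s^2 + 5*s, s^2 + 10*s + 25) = s + 5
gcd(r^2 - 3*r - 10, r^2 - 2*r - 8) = r + 2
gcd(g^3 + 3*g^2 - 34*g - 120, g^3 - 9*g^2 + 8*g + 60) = g - 6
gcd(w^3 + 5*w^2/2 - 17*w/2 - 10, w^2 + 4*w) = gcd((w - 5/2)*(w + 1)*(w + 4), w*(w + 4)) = w + 4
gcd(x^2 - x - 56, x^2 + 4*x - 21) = x + 7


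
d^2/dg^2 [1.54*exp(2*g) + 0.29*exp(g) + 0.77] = (6.16*exp(g) + 0.29)*exp(g)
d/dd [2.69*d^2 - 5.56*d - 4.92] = 5.38*d - 5.56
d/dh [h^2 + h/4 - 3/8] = 2*h + 1/4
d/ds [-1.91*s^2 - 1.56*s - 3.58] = -3.82*s - 1.56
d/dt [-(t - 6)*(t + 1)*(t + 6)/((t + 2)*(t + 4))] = (-t^4 - 12*t^3 - 66*t^2 - 88*t + 72)/(t^4 + 12*t^3 + 52*t^2 + 96*t + 64)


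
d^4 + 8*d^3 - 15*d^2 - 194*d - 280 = (d - 5)*(d + 2)*(d + 4)*(d + 7)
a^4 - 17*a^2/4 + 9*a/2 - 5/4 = (a - 1)^2*(a - 1/2)*(a + 5/2)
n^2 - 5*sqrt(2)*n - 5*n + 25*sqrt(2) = (n - 5)*(n - 5*sqrt(2))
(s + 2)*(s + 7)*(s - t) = s^3 - s^2*t + 9*s^2 - 9*s*t + 14*s - 14*t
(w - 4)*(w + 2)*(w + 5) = w^3 + 3*w^2 - 18*w - 40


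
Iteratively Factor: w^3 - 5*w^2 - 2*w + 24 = (w - 4)*(w^2 - w - 6) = (w - 4)*(w + 2)*(w - 3)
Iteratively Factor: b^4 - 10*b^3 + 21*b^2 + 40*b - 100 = (b - 5)*(b^3 - 5*b^2 - 4*b + 20) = (b - 5)*(b - 2)*(b^2 - 3*b - 10) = (b - 5)^2*(b - 2)*(b + 2)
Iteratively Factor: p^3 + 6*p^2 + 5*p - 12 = (p + 4)*(p^2 + 2*p - 3) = (p + 3)*(p + 4)*(p - 1)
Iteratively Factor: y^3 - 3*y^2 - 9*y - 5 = (y + 1)*(y^2 - 4*y - 5) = (y - 5)*(y + 1)*(y + 1)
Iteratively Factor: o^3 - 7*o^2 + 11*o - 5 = (o - 1)*(o^2 - 6*o + 5) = (o - 1)^2*(o - 5)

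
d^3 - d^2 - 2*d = d*(d - 2)*(d + 1)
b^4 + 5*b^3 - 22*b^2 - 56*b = b*(b - 4)*(b + 2)*(b + 7)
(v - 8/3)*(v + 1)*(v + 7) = v^3 + 16*v^2/3 - 43*v/3 - 56/3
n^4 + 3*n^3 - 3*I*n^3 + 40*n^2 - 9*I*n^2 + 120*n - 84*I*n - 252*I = (n + 3)*(n - 7*I)*(n - 2*I)*(n + 6*I)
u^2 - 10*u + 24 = (u - 6)*(u - 4)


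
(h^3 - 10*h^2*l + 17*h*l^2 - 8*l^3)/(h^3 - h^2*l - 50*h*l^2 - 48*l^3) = (h^2 - 2*h*l + l^2)/(h^2 + 7*h*l + 6*l^2)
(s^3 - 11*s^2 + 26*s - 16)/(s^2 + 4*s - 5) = (s^2 - 10*s + 16)/(s + 5)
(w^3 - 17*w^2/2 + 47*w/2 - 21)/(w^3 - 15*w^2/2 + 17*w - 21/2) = (w - 2)/(w - 1)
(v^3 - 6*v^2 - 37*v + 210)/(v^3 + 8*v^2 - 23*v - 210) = (v - 7)/(v + 7)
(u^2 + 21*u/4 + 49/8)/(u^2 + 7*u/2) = (u + 7/4)/u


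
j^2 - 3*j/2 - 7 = (j - 7/2)*(j + 2)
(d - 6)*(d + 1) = d^2 - 5*d - 6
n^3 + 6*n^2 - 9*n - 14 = (n - 2)*(n + 1)*(n + 7)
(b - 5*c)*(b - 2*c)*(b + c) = b^3 - 6*b^2*c + 3*b*c^2 + 10*c^3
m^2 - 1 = (m - 1)*(m + 1)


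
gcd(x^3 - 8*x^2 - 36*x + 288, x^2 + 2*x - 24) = x + 6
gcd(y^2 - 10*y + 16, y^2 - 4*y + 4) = y - 2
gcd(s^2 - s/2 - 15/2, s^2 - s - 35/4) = s + 5/2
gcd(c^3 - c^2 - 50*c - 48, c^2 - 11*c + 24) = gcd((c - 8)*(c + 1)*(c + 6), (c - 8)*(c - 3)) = c - 8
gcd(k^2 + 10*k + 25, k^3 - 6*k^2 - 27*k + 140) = k + 5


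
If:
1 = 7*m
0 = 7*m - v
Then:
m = 1/7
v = 1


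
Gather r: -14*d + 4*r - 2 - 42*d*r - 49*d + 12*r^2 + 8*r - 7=-63*d + 12*r^2 + r*(12 - 42*d) - 9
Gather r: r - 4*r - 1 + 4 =3 - 3*r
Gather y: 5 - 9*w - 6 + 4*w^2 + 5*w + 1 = 4*w^2 - 4*w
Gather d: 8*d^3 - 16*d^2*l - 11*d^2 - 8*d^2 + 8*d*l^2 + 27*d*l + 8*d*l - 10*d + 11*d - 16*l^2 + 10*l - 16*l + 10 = 8*d^3 + d^2*(-16*l - 19) + d*(8*l^2 + 35*l + 1) - 16*l^2 - 6*l + 10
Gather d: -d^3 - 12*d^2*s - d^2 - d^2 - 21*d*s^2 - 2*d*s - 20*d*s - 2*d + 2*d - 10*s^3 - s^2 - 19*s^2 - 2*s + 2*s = -d^3 + d^2*(-12*s - 2) + d*(-21*s^2 - 22*s) - 10*s^3 - 20*s^2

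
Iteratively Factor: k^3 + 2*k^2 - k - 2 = (k - 1)*(k^2 + 3*k + 2) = (k - 1)*(k + 1)*(k + 2)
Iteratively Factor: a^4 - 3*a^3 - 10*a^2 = (a)*(a^3 - 3*a^2 - 10*a) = a*(a + 2)*(a^2 - 5*a) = a^2*(a + 2)*(a - 5)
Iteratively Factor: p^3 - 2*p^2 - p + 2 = (p + 1)*(p^2 - 3*p + 2) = (p - 1)*(p + 1)*(p - 2)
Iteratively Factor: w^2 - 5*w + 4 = (w - 1)*(w - 4)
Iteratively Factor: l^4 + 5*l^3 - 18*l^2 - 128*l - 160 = (l + 4)*(l^3 + l^2 - 22*l - 40) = (l + 2)*(l + 4)*(l^2 - l - 20) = (l + 2)*(l + 4)^2*(l - 5)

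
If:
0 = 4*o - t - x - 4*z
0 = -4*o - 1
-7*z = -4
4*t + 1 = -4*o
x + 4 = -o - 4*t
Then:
No Solution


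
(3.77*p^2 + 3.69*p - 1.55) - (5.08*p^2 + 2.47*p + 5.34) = -1.31*p^2 + 1.22*p - 6.89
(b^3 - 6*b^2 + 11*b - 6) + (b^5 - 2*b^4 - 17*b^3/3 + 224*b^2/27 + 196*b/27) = b^5 - 2*b^4 - 14*b^3/3 + 62*b^2/27 + 493*b/27 - 6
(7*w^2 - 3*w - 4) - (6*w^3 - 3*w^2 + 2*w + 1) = -6*w^3 + 10*w^2 - 5*w - 5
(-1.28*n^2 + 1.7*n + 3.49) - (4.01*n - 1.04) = -1.28*n^2 - 2.31*n + 4.53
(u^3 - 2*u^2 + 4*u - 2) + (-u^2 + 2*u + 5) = u^3 - 3*u^2 + 6*u + 3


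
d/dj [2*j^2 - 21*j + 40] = 4*j - 21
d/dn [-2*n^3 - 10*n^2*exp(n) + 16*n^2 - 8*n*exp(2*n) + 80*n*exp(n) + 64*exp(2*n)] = -10*n^2*exp(n) - 6*n^2 - 16*n*exp(2*n) + 60*n*exp(n) + 32*n + 120*exp(2*n) + 80*exp(n)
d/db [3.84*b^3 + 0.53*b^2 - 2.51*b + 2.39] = 11.52*b^2 + 1.06*b - 2.51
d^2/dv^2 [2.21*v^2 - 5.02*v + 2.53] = 4.42000000000000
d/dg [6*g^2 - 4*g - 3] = 12*g - 4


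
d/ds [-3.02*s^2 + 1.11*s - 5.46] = 1.11 - 6.04*s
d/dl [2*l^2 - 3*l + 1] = 4*l - 3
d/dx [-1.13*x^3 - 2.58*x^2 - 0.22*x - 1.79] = -3.39*x^2 - 5.16*x - 0.22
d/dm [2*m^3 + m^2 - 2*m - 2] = 6*m^2 + 2*m - 2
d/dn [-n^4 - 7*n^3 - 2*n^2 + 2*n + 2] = -4*n^3 - 21*n^2 - 4*n + 2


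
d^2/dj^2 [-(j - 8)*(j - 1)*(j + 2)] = 14 - 6*j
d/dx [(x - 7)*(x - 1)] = 2*x - 8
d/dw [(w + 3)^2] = 2*w + 6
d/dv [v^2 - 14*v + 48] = 2*v - 14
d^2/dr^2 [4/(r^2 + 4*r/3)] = 24*(-3*r*(3*r + 4) + 4*(3*r + 2)^2)/(r^3*(3*r + 4)^3)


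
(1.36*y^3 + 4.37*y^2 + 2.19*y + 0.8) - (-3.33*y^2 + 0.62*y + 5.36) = 1.36*y^3 + 7.7*y^2 + 1.57*y - 4.56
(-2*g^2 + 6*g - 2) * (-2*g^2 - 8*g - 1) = 4*g^4 + 4*g^3 - 42*g^2 + 10*g + 2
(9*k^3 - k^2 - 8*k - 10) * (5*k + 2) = 45*k^4 + 13*k^3 - 42*k^2 - 66*k - 20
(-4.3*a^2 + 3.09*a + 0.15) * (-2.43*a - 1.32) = 10.449*a^3 - 1.8327*a^2 - 4.4433*a - 0.198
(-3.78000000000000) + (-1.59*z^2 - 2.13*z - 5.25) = -1.59*z^2 - 2.13*z - 9.03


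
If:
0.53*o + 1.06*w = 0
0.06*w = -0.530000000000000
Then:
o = 17.67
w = -8.83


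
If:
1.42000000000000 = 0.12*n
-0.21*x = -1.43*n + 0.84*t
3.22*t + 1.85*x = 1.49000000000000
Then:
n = 11.83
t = 35.31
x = -60.65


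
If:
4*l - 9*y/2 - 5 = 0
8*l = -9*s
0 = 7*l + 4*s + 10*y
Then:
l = 100/111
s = -800/999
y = -310/999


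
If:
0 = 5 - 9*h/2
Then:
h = 10/9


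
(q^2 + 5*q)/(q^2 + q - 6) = q*(q + 5)/(q^2 + q - 6)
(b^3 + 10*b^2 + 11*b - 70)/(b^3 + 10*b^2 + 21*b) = (b^2 + 3*b - 10)/(b*(b + 3))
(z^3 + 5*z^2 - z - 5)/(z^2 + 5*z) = z - 1/z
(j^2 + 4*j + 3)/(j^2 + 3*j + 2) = (j + 3)/(j + 2)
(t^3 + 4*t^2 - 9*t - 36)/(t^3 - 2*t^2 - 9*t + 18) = (t + 4)/(t - 2)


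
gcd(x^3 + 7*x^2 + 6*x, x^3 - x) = x^2 + x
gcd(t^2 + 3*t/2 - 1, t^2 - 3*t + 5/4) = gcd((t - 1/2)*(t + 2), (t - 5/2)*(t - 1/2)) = t - 1/2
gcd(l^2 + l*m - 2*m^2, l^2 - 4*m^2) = l + 2*m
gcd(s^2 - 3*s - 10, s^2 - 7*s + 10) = s - 5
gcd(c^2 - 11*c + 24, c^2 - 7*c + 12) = c - 3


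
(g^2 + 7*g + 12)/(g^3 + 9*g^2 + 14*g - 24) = (g + 3)/(g^2 + 5*g - 6)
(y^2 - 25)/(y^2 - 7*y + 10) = (y + 5)/(y - 2)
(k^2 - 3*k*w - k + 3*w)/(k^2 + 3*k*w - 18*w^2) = (k - 1)/(k + 6*w)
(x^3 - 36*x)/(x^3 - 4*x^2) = (x^2 - 36)/(x*(x - 4))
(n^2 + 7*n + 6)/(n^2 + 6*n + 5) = (n + 6)/(n + 5)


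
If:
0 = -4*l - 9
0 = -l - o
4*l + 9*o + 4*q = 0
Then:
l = -9/4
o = 9/4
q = -45/16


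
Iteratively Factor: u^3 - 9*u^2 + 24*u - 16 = (u - 4)*(u^2 - 5*u + 4) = (u - 4)*(u - 1)*(u - 4)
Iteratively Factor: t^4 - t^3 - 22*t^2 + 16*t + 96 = (t + 4)*(t^3 - 5*t^2 - 2*t + 24) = (t - 4)*(t + 4)*(t^2 - t - 6) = (t - 4)*(t - 3)*(t + 4)*(t + 2)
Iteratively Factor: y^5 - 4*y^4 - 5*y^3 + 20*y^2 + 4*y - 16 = (y - 2)*(y^4 - 2*y^3 - 9*y^2 + 2*y + 8) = (y - 2)*(y + 1)*(y^3 - 3*y^2 - 6*y + 8) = (y - 2)*(y + 1)*(y + 2)*(y^2 - 5*y + 4) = (y - 2)*(y - 1)*(y + 1)*(y + 2)*(y - 4)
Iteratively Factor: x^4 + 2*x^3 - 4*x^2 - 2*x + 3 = (x + 3)*(x^3 - x^2 - x + 1) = (x - 1)*(x + 3)*(x^2 - 1) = (x - 1)^2*(x + 3)*(x + 1)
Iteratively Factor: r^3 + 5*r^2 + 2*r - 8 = (r + 4)*(r^2 + r - 2) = (r + 2)*(r + 4)*(r - 1)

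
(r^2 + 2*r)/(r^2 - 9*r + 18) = r*(r + 2)/(r^2 - 9*r + 18)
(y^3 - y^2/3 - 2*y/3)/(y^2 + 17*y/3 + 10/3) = y*(y - 1)/(y + 5)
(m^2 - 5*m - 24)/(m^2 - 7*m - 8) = (m + 3)/(m + 1)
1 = 1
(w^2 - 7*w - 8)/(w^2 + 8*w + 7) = (w - 8)/(w + 7)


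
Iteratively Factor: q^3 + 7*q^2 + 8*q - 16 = (q - 1)*(q^2 + 8*q + 16) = (q - 1)*(q + 4)*(q + 4)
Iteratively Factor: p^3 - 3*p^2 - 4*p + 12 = (p + 2)*(p^2 - 5*p + 6) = (p - 2)*(p + 2)*(p - 3)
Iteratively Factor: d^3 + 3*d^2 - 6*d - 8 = (d + 4)*(d^2 - d - 2) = (d - 2)*(d + 4)*(d + 1)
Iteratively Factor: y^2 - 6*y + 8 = (y - 2)*(y - 4)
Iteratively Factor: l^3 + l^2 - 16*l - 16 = (l + 1)*(l^2 - 16) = (l + 1)*(l + 4)*(l - 4)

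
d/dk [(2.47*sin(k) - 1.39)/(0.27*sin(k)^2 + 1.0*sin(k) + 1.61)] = (-0.6669*sin(k)^2 + 0.7506*sin(k) + 5.3667)*cos(k)/(0.0729*sin(k)^4 + 0.54*sin(k)^3 + 1.8694*sin(k)^2 + 3.22*sin(k) + 2.5921)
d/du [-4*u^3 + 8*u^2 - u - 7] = -12*u^2 + 16*u - 1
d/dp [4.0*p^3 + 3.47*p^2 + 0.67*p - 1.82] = 12.0*p^2 + 6.94*p + 0.67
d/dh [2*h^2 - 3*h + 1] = 4*h - 3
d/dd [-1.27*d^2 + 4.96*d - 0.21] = 4.96 - 2.54*d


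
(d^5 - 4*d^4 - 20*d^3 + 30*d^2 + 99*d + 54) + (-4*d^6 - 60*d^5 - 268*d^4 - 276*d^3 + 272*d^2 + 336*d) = -4*d^6 - 59*d^5 - 272*d^4 - 296*d^3 + 302*d^2 + 435*d + 54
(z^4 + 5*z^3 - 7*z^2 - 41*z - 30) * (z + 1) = z^5 + 6*z^4 - 2*z^3 - 48*z^2 - 71*z - 30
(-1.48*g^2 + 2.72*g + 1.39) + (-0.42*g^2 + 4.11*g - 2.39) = -1.9*g^2 + 6.83*g - 1.0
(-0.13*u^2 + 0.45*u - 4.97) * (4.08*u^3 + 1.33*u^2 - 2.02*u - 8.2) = -0.5304*u^5 + 1.6631*u^4 - 19.4165*u^3 - 6.4531*u^2 + 6.3494*u + 40.754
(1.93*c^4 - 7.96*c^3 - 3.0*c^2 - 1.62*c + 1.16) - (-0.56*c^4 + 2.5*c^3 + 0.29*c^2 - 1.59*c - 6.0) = 2.49*c^4 - 10.46*c^3 - 3.29*c^2 - 0.03*c + 7.16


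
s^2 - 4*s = s*(s - 4)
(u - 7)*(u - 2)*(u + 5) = u^3 - 4*u^2 - 31*u + 70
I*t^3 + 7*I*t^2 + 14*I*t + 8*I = (t + 2)*(t + 4)*(I*t + I)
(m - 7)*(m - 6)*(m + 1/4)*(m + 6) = m^4 - 27*m^3/4 - 151*m^2/4 + 243*m + 63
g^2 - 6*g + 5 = (g - 5)*(g - 1)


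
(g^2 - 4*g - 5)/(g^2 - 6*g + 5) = (g + 1)/(g - 1)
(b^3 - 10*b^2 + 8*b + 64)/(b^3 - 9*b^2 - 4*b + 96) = (b + 2)/(b + 3)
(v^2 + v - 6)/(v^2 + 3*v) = (v - 2)/v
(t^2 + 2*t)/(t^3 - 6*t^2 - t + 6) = t*(t + 2)/(t^3 - 6*t^2 - t + 6)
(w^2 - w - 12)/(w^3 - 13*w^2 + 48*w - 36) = (w^2 - w - 12)/(w^3 - 13*w^2 + 48*w - 36)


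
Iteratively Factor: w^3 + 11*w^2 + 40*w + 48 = (w + 4)*(w^2 + 7*w + 12) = (w + 3)*(w + 4)*(w + 4)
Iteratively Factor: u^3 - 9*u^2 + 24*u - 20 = (u - 2)*(u^2 - 7*u + 10) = (u - 5)*(u - 2)*(u - 2)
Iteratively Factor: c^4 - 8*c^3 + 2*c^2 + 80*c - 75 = (c - 5)*(c^3 - 3*c^2 - 13*c + 15) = (c - 5)^2*(c^2 + 2*c - 3) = (c - 5)^2*(c - 1)*(c + 3)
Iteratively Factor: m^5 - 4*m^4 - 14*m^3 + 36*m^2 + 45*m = (m + 1)*(m^4 - 5*m^3 - 9*m^2 + 45*m) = (m + 1)*(m + 3)*(m^3 - 8*m^2 + 15*m) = (m - 5)*(m + 1)*(m + 3)*(m^2 - 3*m) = m*(m - 5)*(m + 1)*(m + 3)*(m - 3)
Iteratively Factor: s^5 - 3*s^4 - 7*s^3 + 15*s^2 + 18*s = (s - 3)*(s^4 - 7*s^2 - 6*s) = (s - 3)*(s + 1)*(s^3 - s^2 - 6*s) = s*(s - 3)*(s + 1)*(s^2 - s - 6) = s*(s - 3)^2*(s + 1)*(s + 2)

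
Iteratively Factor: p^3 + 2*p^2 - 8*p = (p - 2)*(p^2 + 4*p) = (p - 2)*(p + 4)*(p)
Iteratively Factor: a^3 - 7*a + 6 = (a - 2)*(a^2 + 2*a - 3) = (a - 2)*(a + 3)*(a - 1)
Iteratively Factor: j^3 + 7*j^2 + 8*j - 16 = (j + 4)*(j^2 + 3*j - 4) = (j + 4)^2*(j - 1)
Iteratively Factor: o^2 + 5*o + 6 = (o + 2)*(o + 3)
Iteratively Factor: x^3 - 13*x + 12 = (x - 1)*(x^2 + x - 12) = (x - 3)*(x - 1)*(x + 4)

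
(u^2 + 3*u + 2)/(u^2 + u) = (u + 2)/u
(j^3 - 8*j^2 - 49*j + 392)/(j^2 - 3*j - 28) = (j^2 - j - 56)/(j + 4)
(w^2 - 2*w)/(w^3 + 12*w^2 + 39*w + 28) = w*(w - 2)/(w^3 + 12*w^2 + 39*w + 28)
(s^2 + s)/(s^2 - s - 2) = s/(s - 2)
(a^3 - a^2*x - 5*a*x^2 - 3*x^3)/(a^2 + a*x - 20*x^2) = (a^3 - a^2*x - 5*a*x^2 - 3*x^3)/(a^2 + a*x - 20*x^2)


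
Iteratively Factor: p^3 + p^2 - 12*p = (p - 3)*(p^2 + 4*p) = (p - 3)*(p + 4)*(p)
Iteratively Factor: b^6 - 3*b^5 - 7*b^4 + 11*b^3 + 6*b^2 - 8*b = (b - 1)*(b^5 - 2*b^4 - 9*b^3 + 2*b^2 + 8*b) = (b - 1)*(b + 2)*(b^4 - 4*b^3 - b^2 + 4*b) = (b - 4)*(b - 1)*(b + 2)*(b^3 - b) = (b - 4)*(b - 1)*(b + 1)*(b + 2)*(b^2 - b) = (b - 4)*(b - 1)^2*(b + 1)*(b + 2)*(b)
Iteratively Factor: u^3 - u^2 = (u - 1)*(u^2) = u*(u - 1)*(u)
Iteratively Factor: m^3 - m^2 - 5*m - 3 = (m - 3)*(m^2 + 2*m + 1) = (m - 3)*(m + 1)*(m + 1)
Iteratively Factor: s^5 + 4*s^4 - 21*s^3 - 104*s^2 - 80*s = (s + 4)*(s^4 - 21*s^2 - 20*s) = (s - 5)*(s + 4)*(s^3 + 5*s^2 + 4*s) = (s - 5)*(s + 1)*(s + 4)*(s^2 + 4*s) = (s - 5)*(s + 1)*(s + 4)^2*(s)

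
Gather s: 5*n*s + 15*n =5*n*s + 15*n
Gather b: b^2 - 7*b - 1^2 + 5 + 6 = b^2 - 7*b + 10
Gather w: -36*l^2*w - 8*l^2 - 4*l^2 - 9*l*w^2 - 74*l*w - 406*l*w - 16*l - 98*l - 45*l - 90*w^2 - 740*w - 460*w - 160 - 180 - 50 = -12*l^2 - 159*l + w^2*(-9*l - 90) + w*(-36*l^2 - 480*l - 1200) - 390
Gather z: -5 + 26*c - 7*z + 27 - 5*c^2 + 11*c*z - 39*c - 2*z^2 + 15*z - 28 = -5*c^2 - 13*c - 2*z^2 + z*(11*c + 8) - 6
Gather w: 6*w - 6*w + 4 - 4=0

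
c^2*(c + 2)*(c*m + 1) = c^4*m + 2*c^3*m + c^3 + 2*c^2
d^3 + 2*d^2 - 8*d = d*(d - 2)*(d + 4)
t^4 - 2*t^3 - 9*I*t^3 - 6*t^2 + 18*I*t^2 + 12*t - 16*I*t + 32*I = (t - 2)*(t - 8*I)*(t - 2*I)*(t + I)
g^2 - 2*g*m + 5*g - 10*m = (g + 5)*(g - 2*m)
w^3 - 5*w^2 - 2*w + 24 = (w - 4)*(w - 3)*(w + 2)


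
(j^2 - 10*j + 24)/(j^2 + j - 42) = (j - 4)/(j + 7)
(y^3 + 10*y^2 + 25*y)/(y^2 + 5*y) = y + 5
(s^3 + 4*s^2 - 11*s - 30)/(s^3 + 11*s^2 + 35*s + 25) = (s^2 - s - 6)/(s^2 + 6*s + 5)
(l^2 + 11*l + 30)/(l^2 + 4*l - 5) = (l + 6)/(l - 1)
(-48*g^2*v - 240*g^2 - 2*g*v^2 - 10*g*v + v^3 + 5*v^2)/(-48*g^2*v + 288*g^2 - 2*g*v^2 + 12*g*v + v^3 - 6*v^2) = (v + 5)/(v - 6)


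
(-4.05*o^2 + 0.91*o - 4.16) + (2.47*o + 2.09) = -4.05*o^2 + 3.38*o - 2.07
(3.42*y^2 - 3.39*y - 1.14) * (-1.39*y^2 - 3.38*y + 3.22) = -4.7538*y^4 - 6.8475*y^3 + 24.0552*y^2 - 7.0626*y - 3.6708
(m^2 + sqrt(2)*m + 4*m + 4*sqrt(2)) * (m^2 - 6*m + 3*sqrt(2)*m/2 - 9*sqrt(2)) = m^4 - 2*m^3 + 5*sqrt(2)*m^3/2 - 21*m^2 - 5*sqrt(2)*m^2 - 60*sqrt(2)*m - 6*m - 72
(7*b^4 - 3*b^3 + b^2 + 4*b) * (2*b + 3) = 14*b^5 + 15*b^4 - 7*b^3 + 11*b^2 + 12*b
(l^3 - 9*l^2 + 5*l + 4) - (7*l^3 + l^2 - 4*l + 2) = -6*l^3 - 10*l^2 + 9*l + 2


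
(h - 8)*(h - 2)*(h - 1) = h^3 - 11*h^2 + 26*h - 16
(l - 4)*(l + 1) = l^2 - 3*l - 4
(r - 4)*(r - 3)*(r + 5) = r^3 - 2*r^2 - 23*r + 60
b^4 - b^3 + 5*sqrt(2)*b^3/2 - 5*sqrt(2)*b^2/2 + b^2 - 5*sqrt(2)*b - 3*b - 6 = (b - 2)*(b + 1)*(b + sqrt(2))*(b + 3*sqrt(2)/2)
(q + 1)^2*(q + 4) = q^3 + 6*q^2 + 9*q + 4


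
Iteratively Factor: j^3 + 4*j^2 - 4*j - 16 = (j + 2)*(j^2 + 2*j - 8) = (j - 2)*(j + 2)*(j + 4)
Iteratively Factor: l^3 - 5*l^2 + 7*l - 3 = (l - 3)*(l^2 - 2*l + 1) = (l - 3)*(l - 1)*(l - 1)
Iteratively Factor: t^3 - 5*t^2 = (t)*(t^2 - 5*t) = t*(t - 5)*(t)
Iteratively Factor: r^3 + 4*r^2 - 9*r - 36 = (r - 3)*(r^2 + 7*r + 12) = (r - 3)*(r + 3)*(r + 4)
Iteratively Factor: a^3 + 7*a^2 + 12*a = (a + 3)*(a^2 + 4*a) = (a + 3)*(a + 4)*(a)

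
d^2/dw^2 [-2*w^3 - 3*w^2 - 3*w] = -12*w - 6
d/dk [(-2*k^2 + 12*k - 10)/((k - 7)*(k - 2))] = 6*(k^2 - 6*k + 13)/(k^4 - 18*k^3 + 109*k^2 - 252*k + 196)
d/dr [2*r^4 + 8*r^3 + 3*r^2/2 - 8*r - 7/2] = 8*r^3 + 24*r^2 + 3*r - 8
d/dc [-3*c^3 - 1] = -9*c^2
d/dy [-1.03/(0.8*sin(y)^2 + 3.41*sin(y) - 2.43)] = (1.648*sin(y) + 3.5123)*cos(y)/(0.8*sin(y)^2 + 3.41*sin(y) - 2.43)^2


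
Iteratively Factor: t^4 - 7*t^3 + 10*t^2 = (t - 5)*(t^3 - 2*t^2) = t*(t - 5)*(t^2 - 2*t) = t*(t - 5)*(t - 2)*(t)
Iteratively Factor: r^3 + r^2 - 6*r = (r)*(r^2 + r - 6) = r*(r - 2)*(r + 3)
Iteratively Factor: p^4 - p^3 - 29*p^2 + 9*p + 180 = (p - 3)*(p^3 + 2*p^2 - 23*p - 60) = (p - 5)*(p - 3)*(p^2 + 7*p + 12) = (p - 5)*(p - 3)*(p + 3)*(p + 4)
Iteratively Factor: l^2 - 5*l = (l - 5)*(l)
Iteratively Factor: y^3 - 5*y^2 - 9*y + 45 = (y - 5)*(y^2 - 9) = (y - 5)*(y + 3)*(y - 3)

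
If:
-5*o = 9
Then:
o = -9/5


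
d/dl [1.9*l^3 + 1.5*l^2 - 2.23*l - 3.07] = 5.7*l^2 + 3.0*l - 2.23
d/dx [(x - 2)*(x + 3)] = 2*x + 1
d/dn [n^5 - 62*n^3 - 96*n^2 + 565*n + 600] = 5*n^4 - 186*n^2 - 192*n + 565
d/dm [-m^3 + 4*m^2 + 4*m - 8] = -3*m^2 + 8*m + 4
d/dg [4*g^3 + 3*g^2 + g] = 12*g^2 + 6*g + 1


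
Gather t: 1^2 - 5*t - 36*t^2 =-36*t^2 - 5*t + 1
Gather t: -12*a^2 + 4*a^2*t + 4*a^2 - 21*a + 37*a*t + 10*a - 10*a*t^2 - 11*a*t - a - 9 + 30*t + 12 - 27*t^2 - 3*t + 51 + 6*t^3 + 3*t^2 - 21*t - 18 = -8*a^2 - 12*a + 6*t^3 + t^2*(-10*a - 24) + t*(4*a^2 + 26*a + 6) + 36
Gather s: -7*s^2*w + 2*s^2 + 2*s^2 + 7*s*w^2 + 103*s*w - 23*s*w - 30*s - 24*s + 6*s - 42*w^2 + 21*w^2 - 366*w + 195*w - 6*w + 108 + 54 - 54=s^2*(4 - 7*w) + s*(7*w^2 + 80*w - 48) - 21*w^2 - 177*w + 108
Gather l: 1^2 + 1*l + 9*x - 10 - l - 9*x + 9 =0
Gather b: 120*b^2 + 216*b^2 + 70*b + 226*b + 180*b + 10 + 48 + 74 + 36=336*b^2 + 476*b + 168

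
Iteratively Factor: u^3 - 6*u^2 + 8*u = (u)*(u^2 - 6*u + 8) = u*(u - 4)*(u - 2)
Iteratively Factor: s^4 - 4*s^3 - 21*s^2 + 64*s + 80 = (s - 4)*(s^3 - 21*s - 20) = (s - 4)*(s + 1)*(s^2 - s - 20) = (s - 4)*(s + 1)*(s + 4)*(s - 5)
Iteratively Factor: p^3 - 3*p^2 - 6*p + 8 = (p - 1)*(p^2 - 2*p - 8) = (p - 4)*(p - 1)*(p + 2)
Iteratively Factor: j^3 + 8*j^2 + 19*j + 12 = (j + 1)*(j^2 + 7*j + 12) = (j + 1)*(j + 3)*(j + 4)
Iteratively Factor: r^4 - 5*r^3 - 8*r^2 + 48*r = (r - 4)*(r^3 - r^2 - 12*r) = (r - 4)*(r + 3)*(r^2 - 4*r) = (r - 4)^2*(r + 3)*(r)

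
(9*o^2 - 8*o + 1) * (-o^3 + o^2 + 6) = -9*o^5 + 17*o^4 - 9*o^3 + 55*o^2 - 48*o + 6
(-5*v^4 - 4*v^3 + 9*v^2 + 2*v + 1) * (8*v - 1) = -40*v^5 - 27*v^4 + 76*v^3 + 7*v^2 + 6*v - 1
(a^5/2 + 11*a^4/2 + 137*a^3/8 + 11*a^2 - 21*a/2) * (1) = a^5/2 + 11*a^4/2 + 137*a^3/8 + 11*a^2 - 21*a/2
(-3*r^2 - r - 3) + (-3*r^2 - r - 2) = -6*r^2 - 2*r - 5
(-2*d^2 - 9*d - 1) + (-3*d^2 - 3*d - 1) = -5*d^2 - 12*d - 2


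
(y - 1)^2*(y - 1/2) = y^3 - 5*y^2/2 + 2*y - 1/2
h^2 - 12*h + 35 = (h - 7)*(h - 5)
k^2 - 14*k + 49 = (k - 7)^2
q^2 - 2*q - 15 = (q - 5)*(q + 3)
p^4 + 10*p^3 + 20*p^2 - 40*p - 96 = (p - 2)*(p + 2)*(p + 4)*(p + 6)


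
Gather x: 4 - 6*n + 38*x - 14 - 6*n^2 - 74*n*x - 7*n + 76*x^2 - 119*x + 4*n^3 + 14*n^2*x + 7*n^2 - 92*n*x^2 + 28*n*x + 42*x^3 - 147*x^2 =4*n^3 + n^2 - 13*n + 42*x^3 + x^2*(-92*n - 71) + x*(14*n^2 - 46*n - 81) - 10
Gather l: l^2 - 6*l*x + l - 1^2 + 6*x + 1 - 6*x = l^2 + l*(1 - 6*x)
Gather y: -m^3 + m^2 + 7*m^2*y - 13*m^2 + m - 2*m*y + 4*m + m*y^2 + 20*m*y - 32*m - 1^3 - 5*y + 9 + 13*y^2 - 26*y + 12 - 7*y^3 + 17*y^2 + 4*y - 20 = -m^3 - 12*m^2 - 27*m - 7*y^3 + y^2*(m + 30) + y*(7*m^2 + 18*m - 27)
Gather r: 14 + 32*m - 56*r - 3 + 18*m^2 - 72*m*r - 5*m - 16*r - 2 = 18*m^2 + 27*m + r*(-72*m - 72) + 9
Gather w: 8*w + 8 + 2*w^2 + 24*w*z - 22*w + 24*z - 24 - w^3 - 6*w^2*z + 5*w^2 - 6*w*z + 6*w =-w^3 + w^2*(7 - 6*z) + w*(18*z - 8) + 24*z - 16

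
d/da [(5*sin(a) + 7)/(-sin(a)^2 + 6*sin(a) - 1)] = (5*sin(a)^2 + 14*sin(a) - 47)*cos(a)/(sin(a)^2 - 6*sin(a) + 1)^2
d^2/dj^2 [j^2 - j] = 2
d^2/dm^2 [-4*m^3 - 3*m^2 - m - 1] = -24*m - 6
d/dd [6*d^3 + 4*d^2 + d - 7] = 18*d^2 + 8*d + 1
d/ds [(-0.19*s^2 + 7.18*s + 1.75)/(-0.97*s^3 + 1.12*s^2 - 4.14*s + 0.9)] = (-0.1843*s^4 + 13.9292*s^3 - 2.1625*s^2 - 4.262*s + 13.707)/(0.9409*s^6 - 2.1728*s^5 + 9.286*s^4 - 11.0196*s^3 + 19.1556*s^2 - 7.452*s + 0.81)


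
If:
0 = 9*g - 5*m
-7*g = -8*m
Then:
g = 0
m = 0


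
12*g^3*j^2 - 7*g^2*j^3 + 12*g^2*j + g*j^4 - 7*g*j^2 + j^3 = j*(-4*g + j)*(-3*g + j)*(g*j + 1)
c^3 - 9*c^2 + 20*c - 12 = (c - 6)*(c - 2)*(c - 1)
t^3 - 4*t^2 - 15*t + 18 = (t - 6)*(t - 1)*(t + 3)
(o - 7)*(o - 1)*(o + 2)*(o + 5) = o^4 - o^3 - 39*o^2 - 31*o + 70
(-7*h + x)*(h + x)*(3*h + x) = -21*h^3 - 25*h^2*x - 3*h*x^2 + x^3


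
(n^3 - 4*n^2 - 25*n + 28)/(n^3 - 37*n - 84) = (n - 1)/(n + 3)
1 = 1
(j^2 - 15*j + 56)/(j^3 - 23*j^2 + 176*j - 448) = 1/(j - 8)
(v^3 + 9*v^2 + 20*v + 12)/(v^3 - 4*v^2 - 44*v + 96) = (v^2 + 3*v + 2)/(v^2 - 10*v + 16)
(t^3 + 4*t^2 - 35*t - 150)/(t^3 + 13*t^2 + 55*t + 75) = (t - 6)/(t + 3)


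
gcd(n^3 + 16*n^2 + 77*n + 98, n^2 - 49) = n + 7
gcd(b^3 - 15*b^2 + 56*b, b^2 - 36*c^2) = 1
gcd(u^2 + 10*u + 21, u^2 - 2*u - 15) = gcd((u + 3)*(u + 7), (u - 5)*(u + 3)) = u + 3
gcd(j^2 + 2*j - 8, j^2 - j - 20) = j + 4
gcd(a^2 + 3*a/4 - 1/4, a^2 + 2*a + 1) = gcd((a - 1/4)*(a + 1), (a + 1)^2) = a + 1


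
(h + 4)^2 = h^2 + 8*h + 16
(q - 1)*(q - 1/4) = q^2 - 5*q/4 + 1/4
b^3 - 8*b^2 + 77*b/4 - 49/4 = (b - 7/2)^2*(b - 1)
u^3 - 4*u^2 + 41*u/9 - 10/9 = (u - 2)*(u - 5/3)*(u - 1/3)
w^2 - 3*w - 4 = (w - 4)*(w + 1)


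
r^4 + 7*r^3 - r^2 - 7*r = r*(r - 1)*(r + 1)*(r + 7)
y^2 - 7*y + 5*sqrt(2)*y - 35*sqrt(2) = (y - 7)*(y + 5*sqrt(2))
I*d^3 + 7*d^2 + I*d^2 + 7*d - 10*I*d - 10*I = (d - 5*I)*(d - 2*I)*(I*d + I)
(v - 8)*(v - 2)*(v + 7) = v^3 - 3*v^2 - 54*v + 112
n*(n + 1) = n^2 + n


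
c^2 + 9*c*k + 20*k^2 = (c + 4*k)*(c + 5*k)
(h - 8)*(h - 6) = h^2 - 14*h + 48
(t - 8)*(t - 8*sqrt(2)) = t^2 - 8*sqrt(2)*t - 8*t + 64*sqrt(2)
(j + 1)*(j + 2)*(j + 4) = j^3 + 7*j^2 + 14*j + 8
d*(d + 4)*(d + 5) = d^3 + 9*d^2 + 20*d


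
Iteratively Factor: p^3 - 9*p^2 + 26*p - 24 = (p - 2)*(p^2 - 7*p + 12) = (p - 4)*(p - 2)*(p - 3)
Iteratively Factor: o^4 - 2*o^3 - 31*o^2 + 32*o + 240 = (o + 4)*(o^3 - 6*o^2 - 7*o + 60) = (o - 5)*(o + 4)*(o^2 - o - 12) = (o - 5)*(o + 3)*(o + 4)*(o - 4)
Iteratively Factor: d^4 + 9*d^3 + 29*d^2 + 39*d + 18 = (d + 1)*(d^3 + 8*d^2 + 21*d + 18) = (d + 1)*(d + 2)*(d^2 + 6*d + 9) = (d + 1)*(d + 2)*(d + 3)*(d + 3)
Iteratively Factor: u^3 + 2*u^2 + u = (u + 1)*(u^2 + u) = u*(u + 1)*(u + 1)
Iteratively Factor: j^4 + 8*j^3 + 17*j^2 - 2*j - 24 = (j + 3)*(j^3 + 5*j^2 + 2*j - 8) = (j + 2)*(j + 3)*(j^2 + 3*j - 4) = (j + 2)*(j + 3)*(j + 4)*(j - 1)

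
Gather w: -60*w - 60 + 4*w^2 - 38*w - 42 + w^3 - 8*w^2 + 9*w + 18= w^3 - 4*w^2 - 89*w - 84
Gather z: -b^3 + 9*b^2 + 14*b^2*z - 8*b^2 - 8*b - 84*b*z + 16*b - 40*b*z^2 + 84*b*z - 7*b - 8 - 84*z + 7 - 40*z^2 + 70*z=-b^3 + b^2 + b + z^2*(-40*b - 40) + z*(14*b^2 - 14) - 1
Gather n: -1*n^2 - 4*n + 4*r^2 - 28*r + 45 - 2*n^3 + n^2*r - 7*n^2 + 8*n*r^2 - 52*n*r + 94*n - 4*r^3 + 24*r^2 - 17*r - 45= -2*n^3 + n^2*(r - 8) + n*(8*r^2 - 52*r + 90) - 4*r^3 + 28*r^2 - 45*r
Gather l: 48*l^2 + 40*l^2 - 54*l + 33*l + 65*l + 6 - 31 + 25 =88*l^2 + 44*l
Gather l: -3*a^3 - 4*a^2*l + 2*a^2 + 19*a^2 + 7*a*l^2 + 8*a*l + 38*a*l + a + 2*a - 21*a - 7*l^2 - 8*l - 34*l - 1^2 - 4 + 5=-3*a^3 + 21*a^2 - 18*a + l^2*(7*a - 7) + l*(-4*a^2 + 46*a - 42)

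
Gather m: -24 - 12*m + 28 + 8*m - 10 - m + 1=-5*m - 5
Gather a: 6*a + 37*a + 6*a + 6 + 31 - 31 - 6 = 49*a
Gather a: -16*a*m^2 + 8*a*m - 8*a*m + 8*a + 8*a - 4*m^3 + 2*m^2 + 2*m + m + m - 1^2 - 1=a*(16 - 16*m^2) - 4*m^3 + 2*m^2 + 4*m - 2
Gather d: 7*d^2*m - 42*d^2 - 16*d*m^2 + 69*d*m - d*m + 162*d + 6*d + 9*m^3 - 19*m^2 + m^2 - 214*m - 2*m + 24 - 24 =d^2*(7*m - 42) + d*(-16*m^2 + 68*m + 168) + 9*m^3 - 18*m^2 - 216*m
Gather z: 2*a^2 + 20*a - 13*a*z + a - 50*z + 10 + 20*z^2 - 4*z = 2*a^2 + 21*a + 20*z^2 + z*(-13*a - 54) + 10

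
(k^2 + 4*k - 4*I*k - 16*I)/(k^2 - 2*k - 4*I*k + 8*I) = (k + 4)/(k - 2)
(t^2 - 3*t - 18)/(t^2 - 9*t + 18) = (t + 3)/(t - 3)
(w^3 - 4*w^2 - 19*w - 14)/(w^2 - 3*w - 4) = (w^2 - 5*w - 14)/(w - 4)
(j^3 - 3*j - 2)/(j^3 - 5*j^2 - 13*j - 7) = (j - 2)/(j - 7)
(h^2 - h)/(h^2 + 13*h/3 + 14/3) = 3*h*(h - 1)/(3*h^2 + 13*h + 14)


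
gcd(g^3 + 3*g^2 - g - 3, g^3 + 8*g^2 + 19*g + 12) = g^2 + 4*g + 3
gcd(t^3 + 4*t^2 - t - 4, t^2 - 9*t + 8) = t - 1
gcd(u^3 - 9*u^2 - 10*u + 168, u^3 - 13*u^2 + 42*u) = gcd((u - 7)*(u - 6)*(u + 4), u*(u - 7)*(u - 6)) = u^2 - 13*u + 42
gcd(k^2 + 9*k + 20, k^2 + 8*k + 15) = k + 5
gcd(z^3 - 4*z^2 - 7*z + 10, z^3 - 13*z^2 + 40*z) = z - 5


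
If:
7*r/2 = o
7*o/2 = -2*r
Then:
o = 0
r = 0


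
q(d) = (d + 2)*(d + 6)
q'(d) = 2*d + 8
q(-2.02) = -0.08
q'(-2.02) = 3.96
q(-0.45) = 8.60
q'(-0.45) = 7.10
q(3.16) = 47.27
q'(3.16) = 14.32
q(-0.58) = 7.70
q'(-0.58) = 6.84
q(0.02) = 12.16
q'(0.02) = 8.04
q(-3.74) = -3.93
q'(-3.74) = 0.52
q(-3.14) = -3.26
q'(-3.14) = 1.72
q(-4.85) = -3.28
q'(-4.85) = -1.70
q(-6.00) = 0.00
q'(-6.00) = -4.00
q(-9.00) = 21.00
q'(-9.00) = -10.00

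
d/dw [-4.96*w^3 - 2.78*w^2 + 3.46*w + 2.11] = -14.88*w^2 - 5.56*w + 3.46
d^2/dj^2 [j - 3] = 0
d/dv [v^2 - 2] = 2*v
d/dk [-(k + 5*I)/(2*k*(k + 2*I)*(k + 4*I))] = (k^3 + 21*I*k^2/2 - 30*k - 20*I)/(k^2*(k^4 + 12*I*k^3 - 52*k^2 - 96*I*k + 64))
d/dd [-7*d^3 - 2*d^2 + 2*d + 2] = -21*d^2 - 4*d + 2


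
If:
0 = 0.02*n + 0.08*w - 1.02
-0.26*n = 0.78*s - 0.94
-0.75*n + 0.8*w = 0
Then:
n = 10.74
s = -2.37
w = 10.07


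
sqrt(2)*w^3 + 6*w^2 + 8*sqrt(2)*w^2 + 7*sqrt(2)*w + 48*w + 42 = (w + 7)*(w + 3*sqrt(2))*(sqrt(2)*w + sqrt(2))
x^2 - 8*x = x*(x - 8)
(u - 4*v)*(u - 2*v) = u^2 - 6*u*v + 8*v^2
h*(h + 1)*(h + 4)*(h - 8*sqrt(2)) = h^4 - 8*sqrt(2)*h^3 + 5*h^3 - 40*sqrt(2)*h^2 + 4*h^2 - 32*sqrt(2)*h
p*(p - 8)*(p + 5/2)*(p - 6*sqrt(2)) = p^4 - 6*sqrt(2)*p^3 - 11*p^3/2 - 20*p^2 + 33*sqrt(2)*p^2 + 120*sqrt(2)*p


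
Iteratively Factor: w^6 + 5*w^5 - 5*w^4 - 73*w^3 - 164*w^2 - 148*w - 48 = (w + 3)*(w^5 + 2*w^4 - 11*w^3 - 40*w^2 - 44*w - 16) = (w - 4)*(w + 3)*(w^4 + 6*w^3 + 13*w^2 + 12*w + 4) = (w - 4)*(w + 2)*(w + 3)*(w^3 + 4*w^2 + 5*w + 2) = (w - 4)*(w + 1)*(w + 2)*(w + 3)*(w^2 + 3*w + 2) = (w - 4)*(w + 1)*(w + 2)^2*(w + 3)*(w + 1)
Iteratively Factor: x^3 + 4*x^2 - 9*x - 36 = (x + 3)*(x^2 + x - 12) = (x + 3)*(x + 4)*(x - 3)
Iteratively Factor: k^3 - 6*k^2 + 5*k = (k - 5)*(k^2 - k) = (k - 5)*(k - 1)*(k)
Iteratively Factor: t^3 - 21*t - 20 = (t + 1)*(t^2 - t - 20) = (t - 5)*(t + 1)*(t + 4)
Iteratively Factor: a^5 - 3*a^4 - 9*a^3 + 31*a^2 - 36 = (a - 3)*(a^4 - 9*a^2 + 4*a + 12) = (a - 3)*(a + 3)*(a^3 - 3*a^2 + 4) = (a - 3)*(a + 1)*(a + 3)*(a^2 - 4*a + 4) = (a - 3)*(a - 2)*(a + 1)*(a + 3)*(a - 2)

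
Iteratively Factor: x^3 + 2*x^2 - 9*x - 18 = (x + 3)*(x^2 - x - 6) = (x + 2)*(x + 3)*(x - 3)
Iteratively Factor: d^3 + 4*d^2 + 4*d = (d + 2)*(d^2 + 2*d) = d*(d + 2)*(d + 2)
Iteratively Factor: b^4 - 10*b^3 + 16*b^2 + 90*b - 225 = (b - 5)*(b^3 - 5*b^2 - 9*b + 45) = (b - 5)*(b - 3)*(b^2 - 2*b - 15) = (b - 5)^2*(b - 3)*(b + 3)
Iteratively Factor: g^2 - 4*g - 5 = (g + 1)*(g - 5)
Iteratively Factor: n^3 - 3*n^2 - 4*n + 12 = (n - 3)*(n^2 - 4) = (n - 3)*(n - 2)*(n + 2)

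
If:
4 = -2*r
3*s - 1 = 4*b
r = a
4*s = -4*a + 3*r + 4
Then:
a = -2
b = 7/8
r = -2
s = 3/2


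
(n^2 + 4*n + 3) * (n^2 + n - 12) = n^4 + 5*n^3 - 5*n^2 - 45*n - 36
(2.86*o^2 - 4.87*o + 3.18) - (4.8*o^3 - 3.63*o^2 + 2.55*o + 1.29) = -4.8*o^3 + 6.49*o^2 - 7.42*o + 1.89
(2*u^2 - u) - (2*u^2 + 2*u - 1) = 1 - 3*u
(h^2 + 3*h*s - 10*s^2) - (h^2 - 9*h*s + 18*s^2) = 12*h*s - 28*s^2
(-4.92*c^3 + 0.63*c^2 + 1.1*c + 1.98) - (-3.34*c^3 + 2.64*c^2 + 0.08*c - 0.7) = -1.58*c^3 - 2.01*c^2 + 1.02*c + 2.68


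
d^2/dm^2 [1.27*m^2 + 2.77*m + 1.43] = 2.54000000000000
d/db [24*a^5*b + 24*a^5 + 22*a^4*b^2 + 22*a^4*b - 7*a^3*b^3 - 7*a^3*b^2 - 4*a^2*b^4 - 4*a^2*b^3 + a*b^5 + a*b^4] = a*(24*a^4 + 44*a^3*b + 22*a^3 - 21*a^2*b^2 - 14*a^2*b - 16*a*b^3 - 12*a*b^2 + 5*b^4 + 4*b^3)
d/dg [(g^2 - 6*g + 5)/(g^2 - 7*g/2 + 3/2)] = 2*(5*g^2 - 14*g + 17)/(4*g^4 - 28*g^3 + 61*g^2 - 42*g + 9)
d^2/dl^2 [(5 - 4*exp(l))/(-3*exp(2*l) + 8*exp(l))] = 4*(9*exp(3*l) - 21*exp(2*l) + 90*exp(l) - 80)*exp(-l)/(27*exp(3*l) - 216*exp(2*l) + 576*exp(l) - 512)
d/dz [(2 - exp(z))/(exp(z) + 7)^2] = (exp(z) - 11)*exp(z)/(exp(z) + 7)^3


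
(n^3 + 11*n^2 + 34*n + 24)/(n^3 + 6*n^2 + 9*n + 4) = (n + 6)/(n + 1)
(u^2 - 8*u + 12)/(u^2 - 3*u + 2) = (u - 6)/(u - 1)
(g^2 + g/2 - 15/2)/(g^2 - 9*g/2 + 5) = (g + 3)/(g - 2)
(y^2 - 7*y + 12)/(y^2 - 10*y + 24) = (y - 3)/(y - 6)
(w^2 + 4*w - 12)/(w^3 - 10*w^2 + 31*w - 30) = (w + 6)/(w^2 - 8*w + 15)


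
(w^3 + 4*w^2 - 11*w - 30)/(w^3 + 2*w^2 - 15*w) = (w + 2)/w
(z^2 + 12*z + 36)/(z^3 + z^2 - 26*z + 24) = (z + 6)/(z^2 - 5*z + 4)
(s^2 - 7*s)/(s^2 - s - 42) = s/(s + 6)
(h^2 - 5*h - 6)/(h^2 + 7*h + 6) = (h - 6)/(h + 6)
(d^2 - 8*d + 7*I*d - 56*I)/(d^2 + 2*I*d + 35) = (d - 8)/(d - 5*I)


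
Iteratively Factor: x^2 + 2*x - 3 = (x + 3)*(x - 1)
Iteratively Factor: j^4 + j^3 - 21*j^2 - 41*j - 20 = (j + 4)*(j^3 - 3*j^2 - 9*j - 5) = (j - 5)*(j + 4)*(j^2 + 2*j + 1) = (j - 5)*(j + 1)*(j + 4)*(j + 1)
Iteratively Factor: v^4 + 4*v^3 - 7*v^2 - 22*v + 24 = (v - 2)*(v^3 + 6*v^2 + 5*v - 12) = (v - 2)*(v + 3)*(v^2 + 3*v - 4) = (v - 2)*(v + 3)*(v + 4)*(v - 1)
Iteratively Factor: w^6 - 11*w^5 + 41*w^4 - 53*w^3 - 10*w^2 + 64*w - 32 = (w - 2)*(w^5 - 9*w^4 + 23*w^3 - 7*w^2 - 24*w + 16) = (w - 2)*(w - 1)*(w^4 - 8*w^3 + 15*w^2 + 8*w - 16) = (w - 2)*(w - 1)*(w + 1)*(w^3 - 9*w^2 + 24*w - 16) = (w - 2)*(w - 1)^2*(w + 1)*(w^2 - 8*w + 16) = (w - 4)*(w - 2)*(w - 1)^2*(w + 1)*(w - 4)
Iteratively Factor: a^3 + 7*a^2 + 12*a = (a)*(a^2 + 7*a + 12) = a*(a + 3)*(a + 4)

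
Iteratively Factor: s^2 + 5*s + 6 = (s + 2)*(s + 3)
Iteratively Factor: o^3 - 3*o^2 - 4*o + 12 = (o + 2)*(o^2 - 5*o + 6) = (o - 3)*(o + 2)*(o - 2)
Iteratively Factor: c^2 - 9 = (c + 3)*(c - 3)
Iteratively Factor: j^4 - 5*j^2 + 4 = (j - 1)*(j^3 + j^2 - 4*j - 4) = (j - 1)*(j + 1)*(j^2 - 4) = (j - 2)*(j - 1)*(j + 1)*(j + 2)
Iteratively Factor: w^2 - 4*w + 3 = (w - 3)*(w - 1)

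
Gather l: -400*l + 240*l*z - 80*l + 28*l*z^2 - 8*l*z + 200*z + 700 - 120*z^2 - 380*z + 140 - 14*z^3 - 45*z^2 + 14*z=l*(28*z^2 + 232*z - 480) - 14*z^3 - 165*z^2 - 166*z + 840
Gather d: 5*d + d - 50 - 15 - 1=6*d - 66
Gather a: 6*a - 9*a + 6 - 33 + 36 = 9 - 3*a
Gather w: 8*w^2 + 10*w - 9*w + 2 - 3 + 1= 8*w^2 + w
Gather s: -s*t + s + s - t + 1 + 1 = s*(2 - t) - t + 2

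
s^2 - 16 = (s - 4)*(s + 4)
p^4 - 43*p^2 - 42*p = p*(p - 7)*(p + 1)*(p + 6)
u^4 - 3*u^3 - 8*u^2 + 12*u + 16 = (u - 4)*(u - 2)*(u + 1)*(u + 2)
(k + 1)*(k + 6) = k^2 + 7*k + 6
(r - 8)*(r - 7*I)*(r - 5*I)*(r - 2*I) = r^4 - 8*r^3 - 14*I*r^3 - 59*r^2 + 112*I*r^2 + 472*r + 70*I*r - 560*I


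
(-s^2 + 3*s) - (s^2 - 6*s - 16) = -2*s^2 + 9*s + 16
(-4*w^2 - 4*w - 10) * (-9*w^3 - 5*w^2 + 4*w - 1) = 36*w^5 + 56*w^4 + 94*w^3 + 38*w^2 - 36*w + 10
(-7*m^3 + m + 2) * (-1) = 7*m^3 - m - 2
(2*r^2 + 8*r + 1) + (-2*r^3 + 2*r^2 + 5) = -2*r^3 + 4*r^2 + 8*r + 6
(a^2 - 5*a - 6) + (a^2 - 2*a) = 2*a^2 - 7*a - 6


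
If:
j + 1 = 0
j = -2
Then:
No Solution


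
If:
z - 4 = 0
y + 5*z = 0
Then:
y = -20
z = 4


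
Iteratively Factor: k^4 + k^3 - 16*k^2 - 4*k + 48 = (k + 4)*(k^3 - 3*k^2 - 4*k + 12) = (k - 2)*(k + 4)*(k^2 - k - 6) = (k - 3)*(k - 2)*(k + 4)*(k + 2)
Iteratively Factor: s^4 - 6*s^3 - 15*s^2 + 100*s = (s)*(s^3 - 6*s^2 - 15*s + 100) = s*(s - 5)*(s^2 - s - 20) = s*(s - 5)^2*(s + 4)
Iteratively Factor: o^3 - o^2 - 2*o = (o - 2)*(o^2 + o) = o*(o - 2)*(o + 1)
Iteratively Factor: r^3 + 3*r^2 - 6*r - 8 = (r - 2)*(r^2 + 5*r + 4) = (r - 2)*(r + 1)*(r + 4)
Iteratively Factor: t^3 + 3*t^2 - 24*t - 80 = (t + 4)*(t^2 - t - 20) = (t + 4)^2*(t - 5)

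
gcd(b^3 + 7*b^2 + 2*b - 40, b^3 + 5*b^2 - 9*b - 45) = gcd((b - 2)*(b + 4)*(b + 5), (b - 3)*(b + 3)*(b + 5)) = b + 5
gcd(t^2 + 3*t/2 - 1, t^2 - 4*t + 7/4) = t - 1/2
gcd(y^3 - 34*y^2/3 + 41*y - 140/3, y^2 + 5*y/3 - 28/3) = y - 7/3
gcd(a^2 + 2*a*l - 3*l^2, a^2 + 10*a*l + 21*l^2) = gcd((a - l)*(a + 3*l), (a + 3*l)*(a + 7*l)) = a + 3*l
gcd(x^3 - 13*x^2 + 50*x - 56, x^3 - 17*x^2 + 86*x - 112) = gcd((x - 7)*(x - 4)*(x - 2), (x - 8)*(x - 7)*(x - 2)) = x^2 - 9*x + 14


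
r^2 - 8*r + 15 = (r - 5)*(r - 3)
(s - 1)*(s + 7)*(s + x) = s^3 + s^2*x + 6*s^2 + 6*s*x - 7*s - 7*x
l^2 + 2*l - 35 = (l - 5)*(l + 7)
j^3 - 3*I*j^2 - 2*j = j*(j - 2*I)*(j - I)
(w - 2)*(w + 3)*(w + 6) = w^3 + 7*w^2 - 36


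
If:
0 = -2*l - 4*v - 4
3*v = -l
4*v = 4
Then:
No Solution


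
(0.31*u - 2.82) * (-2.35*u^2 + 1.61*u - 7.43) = -0.7285*u^3 + 7.1261*u^2 - 6.8435*u + 20.9526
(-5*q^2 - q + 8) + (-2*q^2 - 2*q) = -7*q^2 - 3*q + 8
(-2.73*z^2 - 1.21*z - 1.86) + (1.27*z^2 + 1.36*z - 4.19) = -1.46*z^2 + 0.15*z - 6.05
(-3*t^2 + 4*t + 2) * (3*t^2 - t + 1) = -9*t^4 + 15*t^3 - t^2 + 2*t + 2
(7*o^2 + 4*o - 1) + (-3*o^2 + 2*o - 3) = 4*o^2 + 6*o - 4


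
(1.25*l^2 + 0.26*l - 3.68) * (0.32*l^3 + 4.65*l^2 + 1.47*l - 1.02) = 0.4*l^5 + 5.8957*l^4 + 1.8689*l^3 - 18.0048*l^2 - 5.6748*l + 3.7536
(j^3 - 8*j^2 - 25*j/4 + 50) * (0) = 0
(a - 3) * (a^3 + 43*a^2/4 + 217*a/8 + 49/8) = a^4 + 31*a^3/4 - 41*a^2/8 - 301*a/4 - 147/8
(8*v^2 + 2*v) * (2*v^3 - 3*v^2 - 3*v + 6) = 16*v^5 - 20*v^4 - 30*v^3 + 42*v^2 + 12*v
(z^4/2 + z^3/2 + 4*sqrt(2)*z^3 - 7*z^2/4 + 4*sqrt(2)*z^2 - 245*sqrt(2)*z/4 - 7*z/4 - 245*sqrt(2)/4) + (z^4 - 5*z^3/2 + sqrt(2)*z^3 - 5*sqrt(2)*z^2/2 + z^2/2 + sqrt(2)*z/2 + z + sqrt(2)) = 3*z^4/2 - 2*z^3 + 5*sqrt(2)*z^3 - 5*z^2/4 + 3*sqrt(2)*z^2/2 - 243*sqrt(2)*z/4 - 3*z/4 - 241*sqrt(2)/4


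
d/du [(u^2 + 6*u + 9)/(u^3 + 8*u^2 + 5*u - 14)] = (-u^4 - 12*u^3 - 70*u^2 - 172*u - 129)/(u^6 + 16*u^5 + 74*u^4 + 52*u^3 - 199*u^2 - 140*u + 196)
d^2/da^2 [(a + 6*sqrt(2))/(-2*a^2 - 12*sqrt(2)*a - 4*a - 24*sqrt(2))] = -1/(a^3 + 6*a^2 + 12*a + 8)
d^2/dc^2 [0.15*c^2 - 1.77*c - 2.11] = 0.300000000000000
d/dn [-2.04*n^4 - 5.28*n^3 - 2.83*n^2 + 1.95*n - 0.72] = -8.16*n^3 - 15.84*n^2 - 5.66*n + 1.95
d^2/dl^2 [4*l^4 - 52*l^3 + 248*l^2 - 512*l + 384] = 48*l^2 - 312*l + 496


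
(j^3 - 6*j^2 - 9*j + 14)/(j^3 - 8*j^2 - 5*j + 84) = (j^2 + j - 2)/(j^2 - j - 12)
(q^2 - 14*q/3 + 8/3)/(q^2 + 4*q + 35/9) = 3*(3*q^2 - 14*q + 8)/(9*q^2 + 36*q + 35)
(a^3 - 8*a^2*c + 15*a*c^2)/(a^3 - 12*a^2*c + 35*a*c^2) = (a - 3*c)/(a - 7*c)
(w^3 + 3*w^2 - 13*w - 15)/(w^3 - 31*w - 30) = (w - 3)/(w - 6)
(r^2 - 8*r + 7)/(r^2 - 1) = (r - 7)/(r + 1)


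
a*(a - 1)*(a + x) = a^3 + a^2*x - a^2 - a*x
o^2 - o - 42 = (o - 7)*(o + 6)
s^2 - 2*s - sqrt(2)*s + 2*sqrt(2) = (s - 2)*(s - sqrt(2))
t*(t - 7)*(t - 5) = t^3 - 12*t^2 + 35*t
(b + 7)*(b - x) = b^2 - b*x + 7*b - 7*x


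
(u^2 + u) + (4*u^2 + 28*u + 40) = 5*u^2 + 29*u + 40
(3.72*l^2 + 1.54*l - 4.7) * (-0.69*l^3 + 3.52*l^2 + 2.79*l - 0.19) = -2.5668*l^5 + 12.0318*l^4 + 19.0426*l^3 - 12.9542*l^2 - 13.4056*l + 0.893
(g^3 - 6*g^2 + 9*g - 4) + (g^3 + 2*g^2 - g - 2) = 2*g^3 - 4*g^2 + 8*g - 6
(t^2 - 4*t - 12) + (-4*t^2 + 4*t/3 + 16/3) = -3*t^2 - 8*t/3 - 20/3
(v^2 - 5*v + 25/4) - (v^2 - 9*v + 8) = 4*v - 7/4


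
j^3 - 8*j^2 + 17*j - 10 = (j - 5)*(j - 2)*(j - 1)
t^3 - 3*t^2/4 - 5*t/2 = t*(t - 2)*(t + 5/4)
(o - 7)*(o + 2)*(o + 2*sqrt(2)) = o^3 - 5*o^2 + 2*sqrt(2)*o^2 - 10*sqrt(2)*o - 14*o - 28*sqrt(2)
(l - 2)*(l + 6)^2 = l^3 + 10*l^2 + 12*l - 72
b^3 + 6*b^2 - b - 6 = (b - 1)*(b + 1)*(b + 6)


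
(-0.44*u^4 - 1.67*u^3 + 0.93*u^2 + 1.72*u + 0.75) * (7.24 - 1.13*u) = 0.4972*u^5 - 1.2985*u^4 - 13.1417*u^3 + 4.7896*u^2 + 11.6053*u + 5.43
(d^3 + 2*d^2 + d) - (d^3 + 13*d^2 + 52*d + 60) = -11*d^2 - 51*d - 60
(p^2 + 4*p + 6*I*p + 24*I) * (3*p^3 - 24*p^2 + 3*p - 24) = 3*p^5 - 12*p^4 + 18*I*p^4 - 93*p^3 - 72*I*p^3 - 12*p^2 - 558*I*p^2 - 96*p - 72*I*p - 576*I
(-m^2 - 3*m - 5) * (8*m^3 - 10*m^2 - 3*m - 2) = -8*m^5 - 14*m^4 - 7*m^3 + 61*m^2 + 21*m + 10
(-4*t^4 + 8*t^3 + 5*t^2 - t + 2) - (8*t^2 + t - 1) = -4*t^4 + 8*t^3 - 3*t^2 - 2*t + 3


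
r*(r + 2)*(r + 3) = r^3 + 5*r^2 + 6*r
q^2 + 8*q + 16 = (q + 4)^2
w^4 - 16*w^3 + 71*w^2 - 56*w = w*(w - 8)*(w - 7)*(w - 1)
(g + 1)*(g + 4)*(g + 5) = g^3 + 10*g^2 + 29*g + 20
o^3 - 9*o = o*(o - 3)*(o + 3)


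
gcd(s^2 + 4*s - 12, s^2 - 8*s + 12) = s - 2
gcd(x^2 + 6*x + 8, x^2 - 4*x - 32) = x + 4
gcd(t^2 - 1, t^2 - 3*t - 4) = t + 1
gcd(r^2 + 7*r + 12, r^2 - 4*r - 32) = r + 4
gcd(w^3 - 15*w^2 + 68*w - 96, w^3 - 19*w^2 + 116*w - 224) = w^2 - 12*w + 32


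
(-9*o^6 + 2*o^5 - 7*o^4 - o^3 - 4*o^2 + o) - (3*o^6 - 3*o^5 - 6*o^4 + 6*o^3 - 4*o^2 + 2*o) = -12*o^6 + 5*o^5 - o^4 - 7*o^3 - o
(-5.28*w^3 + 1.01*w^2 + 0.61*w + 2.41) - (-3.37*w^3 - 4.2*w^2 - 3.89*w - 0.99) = -1.91*w^3 + 5.21*w^2 + 4.5*w + 3.4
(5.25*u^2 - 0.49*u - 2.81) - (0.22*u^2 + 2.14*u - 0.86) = 5.03*u^2 - 2.63*u - 1.95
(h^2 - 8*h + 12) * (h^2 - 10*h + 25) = h^4 - 18*h^3 + 117*h^2 - 320*h + 300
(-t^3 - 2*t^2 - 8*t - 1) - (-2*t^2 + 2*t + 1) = -t^3 - 10*t - 2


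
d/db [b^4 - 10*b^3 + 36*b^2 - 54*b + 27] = 4*b^3 - 30*b^2 + 72*b - 54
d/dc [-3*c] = -3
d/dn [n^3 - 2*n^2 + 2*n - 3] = 3*n^2 - 4*n + 2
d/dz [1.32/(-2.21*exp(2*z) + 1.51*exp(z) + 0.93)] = (5.8344*exp(z) - 1.9932)*exp(z)/(-2.21*exp(2*z) + 1.51*exp(z) + 0.93)^2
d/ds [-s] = -1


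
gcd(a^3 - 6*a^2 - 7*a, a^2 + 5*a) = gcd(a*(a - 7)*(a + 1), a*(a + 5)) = a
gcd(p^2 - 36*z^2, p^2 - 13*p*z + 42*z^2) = -p + 6*z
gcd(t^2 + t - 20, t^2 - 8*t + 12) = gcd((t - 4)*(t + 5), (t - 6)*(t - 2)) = 1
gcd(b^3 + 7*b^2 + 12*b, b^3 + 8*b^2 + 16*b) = b^2 + 4*b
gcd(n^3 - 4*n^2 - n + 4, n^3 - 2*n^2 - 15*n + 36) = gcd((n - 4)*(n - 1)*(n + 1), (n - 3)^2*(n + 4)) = 1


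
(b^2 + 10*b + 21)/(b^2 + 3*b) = (b + 7)/b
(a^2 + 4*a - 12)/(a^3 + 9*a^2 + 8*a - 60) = 1/(a + 5)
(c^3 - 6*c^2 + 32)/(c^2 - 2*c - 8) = c - 4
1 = 1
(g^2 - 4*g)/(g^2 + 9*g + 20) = g*(g - 4)/(g^2 + 9*g + 20)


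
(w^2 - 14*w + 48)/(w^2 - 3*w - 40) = (w - 6)/(w + 5)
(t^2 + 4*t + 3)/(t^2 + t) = (t + 3)/t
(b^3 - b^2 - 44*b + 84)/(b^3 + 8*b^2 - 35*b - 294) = (b - 2)/(b + 7)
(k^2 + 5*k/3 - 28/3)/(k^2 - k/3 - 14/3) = (k + 4)/(k + 2)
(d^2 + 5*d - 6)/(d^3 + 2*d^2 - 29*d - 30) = (d - 1)/(d^2 - 4*d - 5)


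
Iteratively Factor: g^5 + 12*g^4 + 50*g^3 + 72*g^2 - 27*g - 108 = (g + 3)*(g^4 + 9*g^3 + 23*g^2 + 3*g - 36) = (g - 1)*(g + 3)*(g^3 + 10*g^2 + 33*g + 36) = (g - 1)*(g + 3)*(g + 4)*(g^2 + 6*g + 9) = (g - 1)*(g + 3)^2*(g + 4)*(g + 3)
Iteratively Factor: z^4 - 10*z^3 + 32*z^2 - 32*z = (z - 2)*(z^3 - 8*z^2 + 16*z) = (z - 4)*(z - 2)*(z^2 - 4*z) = z*(z - 4)*(z - 2)*(z - 4)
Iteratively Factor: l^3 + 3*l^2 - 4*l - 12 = (l + 3)*(l^2 - 4) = (l + 2)*(l + 3)*(l - 2)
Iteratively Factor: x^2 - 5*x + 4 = (x - 1)*(x - 4)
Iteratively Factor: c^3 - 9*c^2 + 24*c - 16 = (c - 4)*(c^2 - 5*c + 4) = (c - 4)*(c - 1)*(c - 4)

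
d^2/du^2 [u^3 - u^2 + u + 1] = 6*u - 2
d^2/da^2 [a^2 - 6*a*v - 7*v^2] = 2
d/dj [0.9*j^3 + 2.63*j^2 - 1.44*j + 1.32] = 2.7*j^2 + 5.26*j - 1.44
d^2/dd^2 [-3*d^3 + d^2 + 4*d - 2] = 2 - 18*d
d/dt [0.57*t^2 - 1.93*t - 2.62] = 1.14*t - 1.93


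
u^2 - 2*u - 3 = (u - 3)*(u + 1)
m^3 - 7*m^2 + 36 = (m - 6)*(m - 3)*(m + 2)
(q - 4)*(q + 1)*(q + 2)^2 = q^4 + q^3 - 12*q^2 - 28*q - 16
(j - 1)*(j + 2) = j^2 + j - 2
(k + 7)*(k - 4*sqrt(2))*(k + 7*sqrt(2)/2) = k^3 - sqrt(2)*k^2/2 + 7*k^2 - 28*k - 7*sqrt(2)*k/2 - 196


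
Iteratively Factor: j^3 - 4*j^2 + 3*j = (j - 1)*(j^2 - 3*j) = (j - 3)*(j - 1)*(j)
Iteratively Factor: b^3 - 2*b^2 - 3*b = (b - 3)*(b^2 + b) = b*(b - 3)*(b + 1)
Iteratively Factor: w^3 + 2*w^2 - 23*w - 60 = (w + 4)*(w^2 - 2*w - 15) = (w - 5)*(w + 4)*(w + 3)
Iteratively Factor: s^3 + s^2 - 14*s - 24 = (s + 2)*(s^2 - s - 12) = (s + 2)*(s + 3)*(s - 4)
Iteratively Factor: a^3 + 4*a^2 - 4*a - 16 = (a + 4)*(a^2 - 4) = (a + 2)*(a + 4)*(a - 2)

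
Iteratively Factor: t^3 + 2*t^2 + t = (t + 1)*(t^2 + t) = (t + 1)^2*(t)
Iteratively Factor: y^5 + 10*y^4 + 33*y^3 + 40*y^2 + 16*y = (y + 4)*(y^4 + 6*y^3 + 9*y^2 + 4*y) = (y + 1)*(y + 4)*(y^3 + 5*y^2 + 4*y) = (y + 1)^2*(y + 4)*(y^2 + 4*y) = y*(y + 1)^2*(y + 4)*(y + 4)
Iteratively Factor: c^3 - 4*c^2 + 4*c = (c - 2)*(c^2 - 2*c) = (c - 2)^2*(c)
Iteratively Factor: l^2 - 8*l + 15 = (l - 3)*(l - 5)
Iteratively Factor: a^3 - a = (a - 1)*(a^2 + a) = a*(a - 1)*(a + 1)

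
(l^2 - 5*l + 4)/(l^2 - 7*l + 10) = (l^2 - 5*l + 4)/(l^2 - 7*l + 10)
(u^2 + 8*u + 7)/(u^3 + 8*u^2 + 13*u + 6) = (u + 7)/(u^2 + 7*u + 6)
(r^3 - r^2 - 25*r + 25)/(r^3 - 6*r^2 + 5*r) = (r + 5)/r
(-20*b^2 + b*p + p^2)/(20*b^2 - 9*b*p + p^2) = (5*b + p)/(-5*b + p)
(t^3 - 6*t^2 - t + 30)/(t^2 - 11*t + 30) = (t^2 - t - 6)/(t - 6)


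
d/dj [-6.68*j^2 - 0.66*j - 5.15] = -13.36*j - 0.66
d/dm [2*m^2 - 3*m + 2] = 4*m - 3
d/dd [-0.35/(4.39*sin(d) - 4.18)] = 1.5365*cos(d)/(4.39*sin(d) - 4.18)^2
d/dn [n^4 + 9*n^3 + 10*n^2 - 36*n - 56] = 4*n^3 + 27*n^2 + 20*n - 36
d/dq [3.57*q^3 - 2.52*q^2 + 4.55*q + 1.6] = 10.71*q^2 - 5.04*q + 4.55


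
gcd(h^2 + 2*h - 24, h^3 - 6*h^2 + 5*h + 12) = h - 4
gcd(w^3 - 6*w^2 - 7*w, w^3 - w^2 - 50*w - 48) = w + 1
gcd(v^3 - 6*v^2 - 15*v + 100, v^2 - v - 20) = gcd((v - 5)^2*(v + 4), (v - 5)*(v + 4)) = v^2 - v - 20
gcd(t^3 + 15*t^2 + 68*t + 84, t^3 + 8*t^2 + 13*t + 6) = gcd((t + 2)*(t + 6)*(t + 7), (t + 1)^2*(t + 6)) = t + 6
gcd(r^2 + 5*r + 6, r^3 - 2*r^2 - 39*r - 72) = r + 3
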